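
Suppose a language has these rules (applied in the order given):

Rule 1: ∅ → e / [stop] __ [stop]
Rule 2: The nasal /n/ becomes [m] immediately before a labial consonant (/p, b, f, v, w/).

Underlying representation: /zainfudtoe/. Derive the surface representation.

Rule 1 (stop-cluster e-epenthesis): /d/ and /t/ form a stop–stop cluster, so [e] is inserted between them. /zainfudtoe/ → zainfudetoe.
Rule 2 (nasal place assimilation): /n/ precedes the labial consonant /f/, so it assimilates in place to [m]. /zainfudetoe/ → zaimfudetoe.

zaimfudetoe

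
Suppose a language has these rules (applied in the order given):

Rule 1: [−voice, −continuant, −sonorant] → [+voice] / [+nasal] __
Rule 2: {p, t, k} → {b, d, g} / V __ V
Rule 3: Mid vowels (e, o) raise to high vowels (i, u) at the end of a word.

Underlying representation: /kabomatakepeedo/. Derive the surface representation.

Rule 1 (post-nasal voicing): no segment meets the environment; /kabomatakepeedo/ is unchanged.
Rule 2 (intervocalic voicing): /t/ is a voiceless stop between vowels /a/ and /a/, so it voices to [d]. /k/ is a voiceless stop between vowels /a/ and /e/, so it voices to [g]. /p/ is a voiceless stop between vowels /e/ and /e/, so it voices to [b]. /kabomatakepeedo/ → kabomadagebeedo.
Rule 3 (final vowel raising): /o/ is a mid vowel in word-final position, so it raises to [u]. /kabomadagebeedo/ → kabomadagebeedu.

kabomadagebeedu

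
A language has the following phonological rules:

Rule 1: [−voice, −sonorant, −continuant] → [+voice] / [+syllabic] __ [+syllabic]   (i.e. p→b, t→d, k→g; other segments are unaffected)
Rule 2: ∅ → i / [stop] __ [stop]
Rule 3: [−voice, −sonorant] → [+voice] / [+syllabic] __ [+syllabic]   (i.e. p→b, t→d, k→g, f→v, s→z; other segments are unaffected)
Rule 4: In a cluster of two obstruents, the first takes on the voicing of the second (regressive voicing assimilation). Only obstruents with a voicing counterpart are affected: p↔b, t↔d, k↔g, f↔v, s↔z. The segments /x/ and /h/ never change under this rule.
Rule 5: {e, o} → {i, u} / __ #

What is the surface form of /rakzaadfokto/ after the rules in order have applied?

Rule 1 (intervocalic voicing): no segment meets the environment; /rakzaadfokto/ is unchanged.
Rule 2 (stop-cluster i-epenthesis): /k/ and /t/ form a stop–stop cluster, so [i] is inserted between them. /rakzaadfokto/ → rakzaadfokito.
Rule 3 (intervocalic voicing): /k/ is a voiceless obstruent between vowels /o/ and /i/, so it voices to [g]. /t/ is a voiceless obstruent between vowels /i/ and /o/, so it voices to [d]. /rakzaadfokito/ → rakzaadfogido.
Rule 4 (regressive voicing assimilation): /k/ precedes the voiced obstruent /z/, so it voices to [g] by assimilation. /d/ precedes the voiceless obstruent /f/, so it devoices to [t] by assimilation. /rakzaadfogido/ → ragzaatfogido.
Rule 5 (final vowel raising): /o/ is a mid vowel in word-final position, so it raises to [u]. /ragzaatfogido/ → ragzaatfogidu.

ragzaatfogidu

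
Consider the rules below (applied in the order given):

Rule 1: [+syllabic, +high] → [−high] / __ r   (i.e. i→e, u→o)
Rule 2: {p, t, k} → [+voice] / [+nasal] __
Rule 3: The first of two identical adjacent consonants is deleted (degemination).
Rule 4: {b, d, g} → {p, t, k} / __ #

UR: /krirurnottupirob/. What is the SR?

krerornotuperop

Rule 1 (pre-rhotic lowering): /i/ is a high vowel immediately before /r/, so it lowers to [e]. /u/ is a high vowel immediately before /r/, so it lowers to [o]. /i/ is a high vowel immediately before /r/, so it lowers to [e]. /krirurnottupirob/ → krerornottuperob.
Rule 2 (post-nasal voicing): no segment meets the environment; /krerornottuperob/ is unchanged.
Rule 3 (degemination): /tt/ is a geminate; the first /t/ deletes. /krerornottuperob/ → krerornotuperob.
Rule 4 (final devoicing): /b/ is a voiced stop in word-final position, so it devoices to [p]. /krerornotuperob/ → krerornotuperop.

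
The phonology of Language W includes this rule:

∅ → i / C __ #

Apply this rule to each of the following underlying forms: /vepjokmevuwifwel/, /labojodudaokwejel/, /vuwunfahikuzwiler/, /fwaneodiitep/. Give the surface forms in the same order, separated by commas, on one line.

vepjokmevuwifweli, labojodudaokwejeli, vuwunfahikuzwileri, fwaneodiitepi

/vepjokmevuwifwel/: the form ends in the consonant /l/, so [i] is inserted word-finally. → [vepjokmevuwifweli].
/labojodudaokwejel/: the form ends in the consonant /l/, so [i] is inserted word-finally. → [labojodudaokwejeli].
/vuwunfahikuzwiler/: the form ends in the consonant /r/, so [i] is inserted word-finally. → [vuwunfahikuzwileri].
/fwaneodiitep/: the form ends in the consonant /p/, so [i] is inserted word-finally. → [fwaneodiitepi].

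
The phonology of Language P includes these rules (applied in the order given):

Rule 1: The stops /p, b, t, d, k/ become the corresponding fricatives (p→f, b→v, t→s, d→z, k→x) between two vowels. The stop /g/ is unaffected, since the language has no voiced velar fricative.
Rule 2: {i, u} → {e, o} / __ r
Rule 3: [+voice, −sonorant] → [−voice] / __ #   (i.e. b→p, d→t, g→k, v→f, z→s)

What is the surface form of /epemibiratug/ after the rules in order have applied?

efemiverasuk

Rule 1 (intervocalic spirantization): /p/ is a stop between vowels /e/ and /e/, so it spirantizes to the fricative [f]. /b/ is a stop between vowels /i/ and /i/, so it spirantizes to the fricative [v]. /t/ is a stop between vowels /a/ and /u/, so it spirantizes to the fricative [s]. /epemibiratug/ → efemivirasug.
Rule 2 (pre-rhotic lowering): /i/ is a high vowel immediately before /r/, so it lowers to [e]. /efemivirasug/ → efemiverasug.
Rule 3 (final devoicing): /g/ is a voiced obstruent in word-final position, so it devoices to [k]. /efemiverasug/ → efemiverasuk.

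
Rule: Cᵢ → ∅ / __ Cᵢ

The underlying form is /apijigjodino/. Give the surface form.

apijigjodino

No segment of /apijigjodino/ meets the structural description of the rule, so the form surfaces unchanged.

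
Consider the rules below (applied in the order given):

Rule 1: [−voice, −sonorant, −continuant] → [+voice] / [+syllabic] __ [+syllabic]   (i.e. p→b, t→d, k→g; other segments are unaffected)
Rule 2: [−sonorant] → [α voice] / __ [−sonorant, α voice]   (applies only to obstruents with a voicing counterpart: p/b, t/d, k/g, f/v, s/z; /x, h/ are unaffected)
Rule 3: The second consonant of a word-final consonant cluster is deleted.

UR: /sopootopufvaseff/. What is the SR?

Rule 1 (intervocalic voicing): /p/ is a voiceless stop between vowels /o/ and /o/, so it voices to [b]. /t/ is a voiceless stop between vowels /o/ and /o/, so it voices to [d]. /p/ is a voiceless stop between vowels /o/ and /u/, so it voices to [b]. /sopootopufvaseff/ → soboodobufvaseff.
Rule 2 (regressive voicing assimilation): /f/ precedes the voiced obstruent /v/, so it voices to [v] by assimilation. /soboodobufvaseff/ → soboodobuvvaseff.
Rule 3 (final cluster simplification): /f/ is the second consonant of a word-final cluster /ff/, so it deletes. /soboodobuvvaseff/ → soboodobuvvasef.

soboodobuvvasef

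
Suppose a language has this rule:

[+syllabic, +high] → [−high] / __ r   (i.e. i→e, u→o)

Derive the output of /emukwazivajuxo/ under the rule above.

emukwazivajuxo

No segment of /emukwazivajuxo/ meets the structural description of the rule, so the form surfaces unchanged.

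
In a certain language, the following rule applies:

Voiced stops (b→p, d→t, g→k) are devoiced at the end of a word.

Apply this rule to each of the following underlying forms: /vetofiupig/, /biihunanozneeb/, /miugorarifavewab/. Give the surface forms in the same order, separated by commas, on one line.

vetofiupik, biihunanozneep, miugorarifavewap

/vetofiupig/: /g/ is a voiced stop in word-final position, so it devoices to [k]. → [vetofiupik].
/biihunanozneeb/: /b/ is a voiced stop in word-final position, so it devoices to [p]. → [biihunanozneep].
/miugorarifavewab/: /b/ is a voiced stop in word-final position, so it devoices to [p]. → [miugorarifavewap].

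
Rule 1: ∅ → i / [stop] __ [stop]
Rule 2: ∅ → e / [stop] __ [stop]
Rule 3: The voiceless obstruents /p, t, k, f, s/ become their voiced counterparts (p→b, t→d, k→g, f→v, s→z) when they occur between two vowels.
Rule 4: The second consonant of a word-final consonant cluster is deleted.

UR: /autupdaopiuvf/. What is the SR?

Rule 1 (stop-cluster i-epenthesis): /p/ and /d/ form a stop–stop cluster, so [i] is inserted between them. /autupdaopiuvf/ → autupidaopiuvf.
Rule 2 (stop-cluster e-epenthesis): no segment meets the environment; /autupidaopiuvf/ is unchanged.
Rule 3 (intervocalic voicing): /t/ is a voiceless obstruent between vowels /u/ and /u/, so it voices to [d]. /p/ is a voiceless obstruent between vowels /u/ and /i/, so it voices to [b]. /p/ is a voiceless obstruent between vowels /o/ and /i/, so it voices to [b]. /autupidaopiuvf/ → audubidaobiuvf.
Rule 4 (final cluster simplification): /f/ is the second consonant of a word-final cluster /vf/, so it deletes. /audubidaobiuvf/ → audubidaobiuv.

audubidaobiuv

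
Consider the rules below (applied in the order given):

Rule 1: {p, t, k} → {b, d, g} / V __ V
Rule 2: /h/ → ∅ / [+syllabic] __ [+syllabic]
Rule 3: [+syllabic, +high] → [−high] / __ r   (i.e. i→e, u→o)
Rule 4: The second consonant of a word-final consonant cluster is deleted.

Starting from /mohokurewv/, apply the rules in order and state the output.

Rule 1 (intervocalic voicing): /k/ is a voiceless stop between vowels /o/ and /u/, so it voices to [g]. /mohokurewv/ → mohogurewv.
Rule 2 (intervocalic h-deletion): /h/ occurs between vowels /o/ and /o/, so it deletes. /mohogurewv/ → moogurewv.
Rule 3 (pre-rhotic lowering): /u/ is a high vowel immediately before /r/, so it lowers to [o]. /moogurewv/ → moogorewv.
Rule 4 (final cluster simplification): /v/ is the second consonant of a word-final cluster /wv/, so it deletes. /moogorewv/ → moogorew.

moogorew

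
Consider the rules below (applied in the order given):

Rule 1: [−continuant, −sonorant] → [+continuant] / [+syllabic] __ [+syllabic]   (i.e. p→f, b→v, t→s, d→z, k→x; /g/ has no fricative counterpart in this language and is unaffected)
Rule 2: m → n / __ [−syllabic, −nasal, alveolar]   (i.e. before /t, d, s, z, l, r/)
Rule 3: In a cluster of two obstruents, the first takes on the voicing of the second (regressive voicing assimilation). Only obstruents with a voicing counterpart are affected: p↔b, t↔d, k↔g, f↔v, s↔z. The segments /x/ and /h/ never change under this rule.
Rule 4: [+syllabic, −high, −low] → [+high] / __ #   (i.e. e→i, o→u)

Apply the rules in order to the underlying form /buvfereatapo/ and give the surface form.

buffereasafu

Rule 1 (intervocalic spirantization): /t/ is a stop between vowels /a/ and /a/, so it spirantizes to the fricative [s]. /p/ is a stop between vowels /a/ and /o/, so it spirantizes to the fricative [f]. /buvfereatapo/ → buvfereasafo.
Rule 2 (nasal place assimilation): no segment meets the environment; /buvfereasafo/ is unchanged.
Rule 3 (regressive voicing assimilation): /v/ precedes the voiceless obstruent /f/, so it devoices to [f] by assimilation. /buvfereasafo/ → buffereasafo.
Rule 4 (final vowel raising): /o/ is a mid vowel in word-final position, so it raises to [u]. /buffereasafo/ → buffereasafu.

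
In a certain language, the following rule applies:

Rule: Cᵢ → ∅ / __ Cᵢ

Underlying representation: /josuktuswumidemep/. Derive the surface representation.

josuktuswumidemep

No segment of /josuktuswumidemep/ meets the structural description of the rule, so the form surfaces unchanged.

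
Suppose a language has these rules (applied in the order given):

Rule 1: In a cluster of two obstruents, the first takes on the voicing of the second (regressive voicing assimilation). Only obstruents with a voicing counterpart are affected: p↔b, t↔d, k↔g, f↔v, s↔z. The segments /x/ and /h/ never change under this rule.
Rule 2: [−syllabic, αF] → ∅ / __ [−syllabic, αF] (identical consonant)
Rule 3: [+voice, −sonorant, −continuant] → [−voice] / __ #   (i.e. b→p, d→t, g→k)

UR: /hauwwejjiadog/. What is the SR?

hauwejiadok

Rule 1 (regressive voicing assimilation): no segment meets the environment; /hauwwejjiadog/ is unchanged.
Rule 2 (degemination): /ww/ is a geminate; the first /w/ deletes. /jj/ is a geminate; the first /j/ deletes. /hauwwejjiadog/ → hauwejiadog.
Rule 3 (final devoicing): /g/ is a voiced stop in word-final position, so it devoices to [k]. /hauwejiadog/ → hauwejiadok.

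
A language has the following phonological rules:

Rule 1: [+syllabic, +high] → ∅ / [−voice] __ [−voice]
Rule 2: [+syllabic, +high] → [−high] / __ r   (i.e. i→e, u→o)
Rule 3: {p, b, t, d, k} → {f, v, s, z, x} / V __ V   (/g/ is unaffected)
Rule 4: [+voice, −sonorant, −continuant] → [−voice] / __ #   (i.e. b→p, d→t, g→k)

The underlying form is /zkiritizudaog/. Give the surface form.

Rule 1 (high vowel syncope): no segment meets the environment; /zkiritizudaog/ is unchanged.
Rule 2 (pre-rhotic lowering): /i/ is a high vowel immediately before /r/, so it lowers to [e]. /zkiritizudaog/ → zkeritizudaog.
Rule 3 (intervocalic spirantization): /t/ is a stop between vowels /i/ and /i/, so it spirantizes to the fricative [s]. /d/ is a stop between vowels /u/ and /a/, so it spirantizes to the fricative [z]. /zkeritizudaog/ → zkerisizuzaog.
Rule 4 (final devoicing): /g/ is a voiced stop in word-final position, so it devoices to [k]. /zkerisizuzaog/ → zkerisizuzaok.

zkerisizuzaok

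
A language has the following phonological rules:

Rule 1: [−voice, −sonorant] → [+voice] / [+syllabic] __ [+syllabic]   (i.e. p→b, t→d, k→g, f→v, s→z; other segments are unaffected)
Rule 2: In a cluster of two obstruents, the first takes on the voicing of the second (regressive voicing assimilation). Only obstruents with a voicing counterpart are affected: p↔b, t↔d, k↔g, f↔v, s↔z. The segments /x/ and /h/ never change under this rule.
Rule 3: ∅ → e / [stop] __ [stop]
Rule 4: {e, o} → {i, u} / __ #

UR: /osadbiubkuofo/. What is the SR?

Rule 1 (intervocalic voicing): /s/ is a voiceless obstruent between vowels /o/ and /a/, so it voices to [z]. /f/ is a voiceless obstruent between vowels /o/ and /o/, so it voices to [v]. /osadbiubkuofo/ → ozadbiubkuovo.
Rule 2 (regressive voicing assimilation): /b/ precedes the voiceless obstruent /k/, so it devoices to [p] by assimilation. /ozadbiubkuovo/ → ozadbiupkuovo.
Rule 3 (stop-cluster e-epenthesis): /d/ and /b/ form a stop–stop cluster, so [e] is inserted between them. /p/ and /k/ form a stop–stop cluster, so [e] is inserted between them. /ozadbiupkuovo/ → ozadebiupekuovo.
Rule 4 (final vowel raising): /o/ is a mid vowel in word-final position, so it raises to [u]. /ozadebiupekuovo/ → ozadebiupekuovu.

ozadebiupekuovu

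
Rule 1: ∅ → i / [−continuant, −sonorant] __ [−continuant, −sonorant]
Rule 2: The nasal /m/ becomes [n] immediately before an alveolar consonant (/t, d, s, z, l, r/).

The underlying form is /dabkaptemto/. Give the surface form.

Rule 1 (stop-cluster i-epenthesis): /b/ and /k/ form a stop–stop cluster, so [i] is inserted between them. /p/ and /t/ form a stop–stop cluster, so [i] is inserted between them. /dabkaptemto/ → dabikapitemto.
Rule 2 (nasal place assimilation): /m/ precedes the alveolar consonant /t/, so it assimilates in place to [n]. /dabikapitemto/ → dabikapitento.

dabikapitento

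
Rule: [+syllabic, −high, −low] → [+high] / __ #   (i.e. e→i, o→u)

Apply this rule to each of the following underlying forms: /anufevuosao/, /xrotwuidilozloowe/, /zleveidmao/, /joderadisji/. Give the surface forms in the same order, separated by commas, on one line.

/anufevuosao/: /o/ is a mid vowel in word-final position, so it raises to [u]. → [anufevuosau].
/xrotwuidilozloowe/: /e/ is a mid vowel in word-final position, so it raises to [i]. → [xrotwuidilozloowi].
/zleveidmao/: /o/ is a mid vowel in word-final position, so it raises to [u]. → [zleveidmau].
/joderadisji/: the rule's environment is not met; surfaces unchanged as [joderadisji].

anufevuosau, xrotwuidilozloowi, zleveidmau, joderadisji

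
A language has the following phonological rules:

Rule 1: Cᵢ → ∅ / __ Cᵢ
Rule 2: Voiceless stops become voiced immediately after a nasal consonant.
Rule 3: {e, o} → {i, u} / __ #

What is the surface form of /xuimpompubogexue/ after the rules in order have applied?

xuimbombubogexui

Rule 1 (degemination): no segment meets the environment; /xuimpompubogexue/ is unchanged.
Rule 2 (post-nasal voicing): /p/ is a voiceless stop immediately after the nasal /m/, so it voices to [b]. /p/ is a voiceless stop immediately after the nasal /m/, so it voices to [b]. /xuimpompubogexue/ → xuimbombubogexue.
Rule 3 (final vowel raising): /e/ is a mid vowel in word-final position, so it raises to [i]. /xuimbombubogexue/ → xuimbombubogexui.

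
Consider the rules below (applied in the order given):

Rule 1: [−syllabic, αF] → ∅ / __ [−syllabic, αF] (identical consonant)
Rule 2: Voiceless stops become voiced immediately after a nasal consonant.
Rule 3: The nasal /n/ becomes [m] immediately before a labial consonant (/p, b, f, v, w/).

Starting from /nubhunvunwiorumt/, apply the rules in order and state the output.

Rule 1 (degemination): no segment meets the environment; /nubhunvunwiorumt/ is unchanged.
Rule 2 (post-nasal voicing): /t/ is a voiceless stop immediately after the nasal /m/, so it voices to [d]. /nubhunvunwiorumt/ → nubhunvunwiorumd.
Rule 3 (nasal place assimilation): /n/ precedes the labial consonant /v/, so it assimilates in place to [m]. /n/ precedes the labial consonant /w/, so it assimilates in place to [m]. /nubhunvunwiorumd/ → nubhumvumwiorumd.

nubhumvumwiorumd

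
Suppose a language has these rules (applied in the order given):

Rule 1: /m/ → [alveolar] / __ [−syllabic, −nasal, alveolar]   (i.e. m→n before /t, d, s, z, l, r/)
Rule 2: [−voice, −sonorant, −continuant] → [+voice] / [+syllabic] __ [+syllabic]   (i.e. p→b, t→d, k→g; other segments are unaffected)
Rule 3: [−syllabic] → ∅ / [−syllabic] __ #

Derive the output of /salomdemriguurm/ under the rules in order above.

salondenriguur

Rule 1 (nasal place assimilation): /m/ precedes the alveolar consonant /d/, so it assimilates in place to [n]. /m/ precedes the alveolar consonant /r/, so it assimilates in place to [n]. /salomdemriguurm/ → salondenriguurm.
Rule 2 (intervocalic voicing): no segment meets the environment; /salondenriguurm/ is unchanged.
Rule 3 (final cluster simplification): /m/ is the second consonant of a word-final cluster /rm/, so it deletes. /salondenriguurm/ → salondenriguur.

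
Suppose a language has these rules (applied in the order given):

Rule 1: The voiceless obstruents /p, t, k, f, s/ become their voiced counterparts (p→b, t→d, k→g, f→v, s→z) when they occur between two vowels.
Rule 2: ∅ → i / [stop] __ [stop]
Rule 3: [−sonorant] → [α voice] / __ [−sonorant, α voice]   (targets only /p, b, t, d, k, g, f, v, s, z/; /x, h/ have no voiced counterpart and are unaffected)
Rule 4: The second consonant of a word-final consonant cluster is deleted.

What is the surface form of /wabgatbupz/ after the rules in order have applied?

Rule 1 (intervocalic voicing): no segment meets the environment; /wabgatbupz/ is unchanged.
Rule 2 (stop-cluster i-epenthesis): /b/ and /g/ form a stop–stop cluster, so [i] is inserted between them. /t/ and /b/ form a stop–stop cluster, so [i] is inserted between them. /wabgatbupz/ → wabigatibupz.
Rule 3 (regressive voicing assimilation): /p/ precedes the voiced obstruent /z/, so it voices to [b] by assimilation. /wabigatibupz/ → wabigatibubz.
Rule 4 (final cluster simplification): /z/ is the second consonant of a word-final cluster /bz/, so it deletes. /wabigatibubz/ → wabigatibub.

wabigatibub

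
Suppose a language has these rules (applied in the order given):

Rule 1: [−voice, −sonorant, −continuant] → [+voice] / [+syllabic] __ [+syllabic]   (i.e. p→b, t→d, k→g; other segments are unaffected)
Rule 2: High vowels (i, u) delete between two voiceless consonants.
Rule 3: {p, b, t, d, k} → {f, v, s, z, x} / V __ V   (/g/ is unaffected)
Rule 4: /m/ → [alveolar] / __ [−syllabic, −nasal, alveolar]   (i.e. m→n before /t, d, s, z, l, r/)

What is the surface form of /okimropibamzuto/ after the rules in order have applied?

oginrovivanzuzo

Rule 1 (intervocalic voicing): /k/ is a voiceless stop between vowels /o/ and /i/, so it voices to [g]. /p/ is a voiceless stop between vowels /o/ and /i/, so it voices to [b]. /t/ is a voiceless stop between vowels /u/ and /o/, so it voices to [d]. /okimropibamzuto/ → ogimrobibamzudo.
Rule 2 (high vowel syncope): no segment meets the environment; /ogimrobibamzudo/ is unchanged.
Rule 3 (intervocalic spirantization): /b/ is a stop between vowels /o/ and /i/, so it spirantizes to the fricative [v]. /b/ is a stop between vowels /i/ and /a/, so it spirantizes to the fricative [v]. /d/ is a stop between vowels /u/ and /o/, so it spirantizes to the fricative [z]. /ogimrobibamzudo/ → ogimrovivamzuzo.
Rule 4 (nasal place assimilation): /m/ precedes the alveolar consonant /r/, so it assimilates in place to [n]. /m/ precedes the alveolar consonant /z/, so it assimilates in place to [n]. /ogimrovivamzuzo/ → oginrovivanzuzo.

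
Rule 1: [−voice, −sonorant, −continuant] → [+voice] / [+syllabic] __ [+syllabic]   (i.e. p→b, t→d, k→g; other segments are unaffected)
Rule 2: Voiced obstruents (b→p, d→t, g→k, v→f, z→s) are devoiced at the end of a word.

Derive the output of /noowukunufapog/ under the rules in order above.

Rule 1 (intervocalic voicing): /k/ is a voiceless stop between vowels /u/ and /u/, so it voices to [g]. /p/ is a voiceless stop between vowels /a/ and /o/, so it voices to [b]. /noowukunufapog/ → noowugunufabog.
Rule 2 (final devoicing): /g/ is a voiced obstruent in word-final position, so it devoices to [k]. /noowugunufabog/ → noowugunufabok.

noowugunufabok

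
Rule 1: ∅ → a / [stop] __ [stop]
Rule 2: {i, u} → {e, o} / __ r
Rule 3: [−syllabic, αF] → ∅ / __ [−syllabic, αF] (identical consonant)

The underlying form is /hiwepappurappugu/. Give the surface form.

hiwepapaporapapugu

Rule 1 (stop-cluster a-epenthesis): /p/ and /p/ form a stop–stop cluster, so [a] is inserted between them. /p/ and /p/ form a stop–stop cluster, so [a] is inserted between them. /hiwepappurappugu/ → hiwepapapurapapugu.
Rule 2 (pre-rhotic lowering): /u/ is a high vowel immediately before /r/, so it lowers to [o]. /hiwepapapurapapugu/ → hiwepapaporapapugu.
Rule 3 (degemination): no segment meets the environment; /hiwepapaporapapugu/ is unchanged.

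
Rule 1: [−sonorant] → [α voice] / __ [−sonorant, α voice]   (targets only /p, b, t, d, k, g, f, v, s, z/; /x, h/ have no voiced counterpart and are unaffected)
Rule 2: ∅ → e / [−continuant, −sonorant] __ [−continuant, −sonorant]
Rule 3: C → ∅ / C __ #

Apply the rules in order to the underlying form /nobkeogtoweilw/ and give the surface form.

Rule 1 (regressive voicing assimilation): /b/ precedes the voiceless obstruent /k/, so it devoices to [p] by assimilation. /g/ precedes the voiceless obstruent /t/, so it devoices to [k] by assimilation. /nobkeogtoweilw/ → nopkeoktoweilw.
Rule 2 (stop-cluster e-epenthesis): /p/ and /k/ form a stop–stop cluster, so [e] is inserted between them. /k/ and /t/ form a stop–stop cluster, so [e] is inserted between them. /nopkeoktoweilw/ → nopekeoketoweilw.
Rule 3 (final cluster simplification): /w/ is the second consonant of a word-final cluster /lw/, so it deletes. /nopekeoketoweilw/ → nopekeoketoweil.

nopekeoketoweil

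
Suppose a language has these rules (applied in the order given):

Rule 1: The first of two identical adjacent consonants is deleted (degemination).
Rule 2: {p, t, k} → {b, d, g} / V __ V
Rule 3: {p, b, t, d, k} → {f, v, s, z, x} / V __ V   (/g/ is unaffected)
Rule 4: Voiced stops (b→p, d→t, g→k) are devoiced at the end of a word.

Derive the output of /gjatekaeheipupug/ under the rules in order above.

Rule 1 (degemination): no segment meets the environment; /gjatekaeheipupug/ is unchanged.
Rule 2 (intervocalic voicing): /t/ is a voiceless stop between vowels /a/ and /e/, so it voices to [d]. /k/ is a voiceless stop between vowels /e/ and /a/, so it voices to [g]. /p/ is a voiceless stop between vowels /i/ and /u/, so it voices to [b]. /p/ is a voiceless stop between vowels /u/ and /u/, so it voices to [b]. /gjatekaeheipupug/ → gjadegaeheibubug.
Rule 3 (intervocalic spirantization): /d/ is a stop between vowels /a/ and /e/, so it spirantizes to the fricative [z]. /b/ is a stop between vowels /i/ and /u/, so it spirantizes to the fricative [v]. /b/ is a stop between vowels /u/ and /u/, so it spirantizes to the fricative [v]. /gjadegaeheibubug/ → gjazegaeheivuvug.
Rule 4 (final devoicing): /g/ is a voiced stop in word-final position, so it devoices to [k]. /gjazegaeheivuvug/ → gjazegaeheivuvuk.

gjazegaeheivuvuk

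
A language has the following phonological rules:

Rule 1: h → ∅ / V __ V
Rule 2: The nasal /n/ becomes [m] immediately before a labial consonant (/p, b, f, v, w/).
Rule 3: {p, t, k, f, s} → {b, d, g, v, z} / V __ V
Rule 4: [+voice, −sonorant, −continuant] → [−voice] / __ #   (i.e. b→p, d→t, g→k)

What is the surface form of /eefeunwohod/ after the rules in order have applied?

eeveumwoot

Rule 1 (intervocalic h-deletion): /h/ occurs between vowels /o/ and /o/, so it deletes. /eefeunwohod/ → eefeunwood.
Rule 2 (nasal place assimilation): /n/ precedes the labial consonant /w/, so it assimilates in place to [m]. /eefeunwood/ → eefeumwood.
Rule 3 (intervocalic voicing): /f/ is a voiceless obstruent between vowels /e/ and /e/, so it voices to [v]. /eefeumwood/ → eeveumwood.
Rule 4 (final devoicing): /d/ is a voiced stop in word-final position, so it devoices to [t]. /eeveumwood/ → eeveumwoot.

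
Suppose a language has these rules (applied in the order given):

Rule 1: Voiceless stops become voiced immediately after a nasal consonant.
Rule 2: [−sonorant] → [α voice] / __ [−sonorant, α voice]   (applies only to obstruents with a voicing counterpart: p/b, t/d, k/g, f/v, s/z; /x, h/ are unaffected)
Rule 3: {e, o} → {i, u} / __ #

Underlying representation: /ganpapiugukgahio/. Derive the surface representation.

ganbapiuguggahiu

Rule 1 (post-nasal voicing): /p/ is a voiceless stop immediately after the nasal /n/, so it voices to [b]. /ganpapiugukgahio/ → ganbapiugukgahio.
Rule 2 (regressive voicing assimilation): /k/ precedes the voiced obstruent /g/, so it voices to [g] by assimilation. /ganbapiugukgahio/ → ganbapiuguggahio.
Rule 3 (final vowel raising): /o/ is a mid vowel in word-final position, so it raises to [u]. /ganbapiuguggahio/ → ganbapiuguggahiu.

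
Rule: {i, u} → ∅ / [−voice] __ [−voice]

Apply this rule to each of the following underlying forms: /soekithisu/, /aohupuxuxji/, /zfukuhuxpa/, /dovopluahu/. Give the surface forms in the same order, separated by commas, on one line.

/soekithisu/: /i/ is a high vowel flanked by voiceless consonants /k/ and /t/, so it deletes. /i/ is a high vowel flanked by voiceless consonants /h/ and /s/, so it deletes. → [soekthsu].
/aohupuxuxji/: /u/ is a high vowel flanked by voiceless consonants /h/ and /p/, so it deletes. /u/ is a high vowel flanked by voiceless consonants /p/ and /x/, so it deletes. /u/ is a high vowel flanked by voiceless consonants /x/ and /x/, so it deletes. → [aohpxxji].
/zfukuhuxpa/: /u/ is a high vowel flanked by voiceless consonants /f/ and /k/, so it deletes. /u/ is a high vowel flanked by voiceless consonants /k/ and /h/, so it deletes. /u/ is a high vowel flanked by voiceless consonants /h/ and /x/, so it deletes. → [zfkhxpa].
/dovopluahu/: the rule's environment is not met; surfaces unchanged as [dovopluahu].

soekthsu, aohpxxji, zfkhxpa, dovopluahu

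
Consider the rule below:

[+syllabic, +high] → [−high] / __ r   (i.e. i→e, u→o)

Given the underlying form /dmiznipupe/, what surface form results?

dmiznipupe

No segment of /dmiznipupe/ meets the structural description of the rule, so the form surfaces unchanged.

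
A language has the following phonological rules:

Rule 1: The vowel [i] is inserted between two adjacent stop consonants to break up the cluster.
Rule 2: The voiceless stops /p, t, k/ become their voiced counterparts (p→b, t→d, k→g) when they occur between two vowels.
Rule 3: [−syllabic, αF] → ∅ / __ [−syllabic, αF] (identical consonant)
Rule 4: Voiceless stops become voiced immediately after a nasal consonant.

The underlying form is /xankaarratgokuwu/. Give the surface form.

xangaaradigoguwu

Rule 1 (stop-cluster i-epenthesis): /t/ and /g/ form a stop–stop cluster, so [i] is inserted between them. /xankaarratgokuwu/ → xankaarratigokuwu.
Rule 2 (intervocalic voicing): /t/ is a voiceless stop between vowels /a/ and /i/, so it voices to [d]. /k/ is a voiceless stop between vowels /o/ and /u/, so it voices to [g]. /xankaarratigokuwu/ → xankaarradigoguwu.
Rule 3 (degemination): /rr/ is a geminate; the first /r/ deletes. /xankaarradigoguwu/ → xankaaradigoguwu.
Rule 4 (post-nasal voicing): /k/ is a voiceless stop immediately after the nasal /n/, so it voices to [g]. /xankaaradigoguwu/ → xangaaradigoguwu.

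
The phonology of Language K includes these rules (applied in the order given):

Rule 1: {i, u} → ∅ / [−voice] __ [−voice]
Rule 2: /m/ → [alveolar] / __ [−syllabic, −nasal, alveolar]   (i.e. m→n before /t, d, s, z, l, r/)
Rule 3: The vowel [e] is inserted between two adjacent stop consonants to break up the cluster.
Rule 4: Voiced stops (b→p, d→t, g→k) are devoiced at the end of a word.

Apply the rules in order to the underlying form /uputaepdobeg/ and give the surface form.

upetaepedobek

Rule 1 (high vowel syncope): /u/ is a high vowel flanked by voiceless consonants /p/ and /t/, so it deletes. /uputaepdobeg/ → uptaepdobeg.
Rule 2 (nasal place assimilation): no segment meets the environment; /uptaepdobeg/ is unchanged.
Rule 3 (stop-cluster e-epenthesis): /p/ and /t/ form a stop–stop cluster, so [e] is inserted between them. /p/ and /d/ form a stop–stop cluster, so [e] is inserted between them. /uptaepdobeg/ → upetaepedobeg.
Rule 4 (final devoicing): /g/ is a voiced stop in word-final position, so it devoices to [k]. /upetaepedobeg/ → upetaepedobek.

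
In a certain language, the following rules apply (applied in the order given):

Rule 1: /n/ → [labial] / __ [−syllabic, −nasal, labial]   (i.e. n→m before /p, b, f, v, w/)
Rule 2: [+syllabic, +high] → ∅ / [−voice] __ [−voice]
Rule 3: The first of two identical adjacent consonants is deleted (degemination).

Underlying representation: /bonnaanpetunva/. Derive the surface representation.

bonaampetumva

Rule 1 (nasal place assimilation): /n/ precedes the labial consonant /p/, so it assimilates in place to [m]. /n/ precedes the labial consonant /v/, so it assimilates in place to [m]. /bonnaanpetunva/ → bonnaampetumva.
Rule 2 (high vowel syncope): no segment meets the environment; /bonnaampetumva/ is unchanged.
Rule 3 (degemination): /nn/ is a geminate; the first /n/ deletes. /bonnaampetumva/ → bonaampetumva.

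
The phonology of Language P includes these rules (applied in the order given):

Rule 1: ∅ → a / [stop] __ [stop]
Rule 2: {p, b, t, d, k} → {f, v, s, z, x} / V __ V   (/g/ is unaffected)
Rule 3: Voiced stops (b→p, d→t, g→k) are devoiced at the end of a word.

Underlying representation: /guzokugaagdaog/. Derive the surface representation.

Rule 1 (stop-cluster a-epenthesis): /g/ and /d/ form a stop–stop cluster, so [a] is inserted between them. /guzokugaagdaog/ → guzokugaagadaog.
Rule 2 (intervocalic spirantization): /k/ is a stop between vowels /o/ and /u/, so it spirantizes to the fricative [x]. /d/ is a stop between vowels /a/ and /a/, so it spirantizes to the fricative [z]. /guzokugaagadaog/ → guzoxugaagazaog.
Rule 3 (final devoicing): /g/ is a voiced stop in word-final position, so it devoices to [k]. /guzoxugaagazaog/ → guzoxugaagazaok.

guzoxugaagazaok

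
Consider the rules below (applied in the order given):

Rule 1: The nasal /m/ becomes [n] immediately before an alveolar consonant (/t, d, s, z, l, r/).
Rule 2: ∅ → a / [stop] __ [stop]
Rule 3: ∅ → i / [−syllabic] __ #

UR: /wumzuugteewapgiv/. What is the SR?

Rule 1 (nasal place assimilation): /m/ precedes the alveolar consonant /z/, so it assimilates in place to [n]. /wumzuugteewapgiv/ → wunzuugteewapgiv.
Rule 2 (stop-cluster a-epenthesis): /g/ and /t/ form a stop–stop cluster, so [a] is inserted between them. /p/ and /g/ form a stop–stop cluster, so [a] is inserted between them. /wunzuugteewapgiv/ → wunzuugateewapagiv.
Rule 3 (final i-epenthesis): the form ends in the consonant /v/, so [i] is inserted word-finally. /wunzuugateewapagiv/ → wunzuugateewapagivi.

wunzuugateewapagivi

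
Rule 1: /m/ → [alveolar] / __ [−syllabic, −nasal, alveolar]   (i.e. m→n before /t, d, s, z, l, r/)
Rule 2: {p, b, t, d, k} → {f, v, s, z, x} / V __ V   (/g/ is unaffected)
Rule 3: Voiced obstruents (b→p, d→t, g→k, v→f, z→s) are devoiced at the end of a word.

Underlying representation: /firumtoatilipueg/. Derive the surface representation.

Rule 1 (nasal place assimilation): /m/ precedes the alveolar consonant /t/, so it assimilates in place to [n]. /firumtoatilipueg/ → firuntoatilipueg.
Rule 2 (intervocalic spirantization): /t/ is a stop between vowels /a/ and /i/, so it spirantizes to the fricative [s]. /p/ is a stop between vowels /i/ and /u/, so it spirantizes to the fricative [f]. /firuntoatilipueg/ → firuntoasilifueg.
Rule 3 (final devoicing): /g/ is a voiced obstruent in word-final position, so it devoices to [k]. /firuntoasilifueg/ → firuntoasilifuek.

firuntoasilifuek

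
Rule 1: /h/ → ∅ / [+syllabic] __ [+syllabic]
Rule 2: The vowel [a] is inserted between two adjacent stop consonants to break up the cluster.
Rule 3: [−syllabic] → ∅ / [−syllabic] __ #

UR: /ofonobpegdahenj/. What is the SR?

Rule 1 (intervocalic h-deletion): /h/ occurs between vowels /a/ and /e/, so it deletes. /ofonobpegdahenj/ → ofonobpegdaenj.
Rule 2 (stop-cluster a-epenthesis): /b/ and /p/ form a stop–stop cluster, so [a] is inserted between them. /g/ and /d/ form a stop–stop cluster, so [a] is inserted between them. /ofonobpegdaenj/ → ofonobapegadaenj.
Rule 3 (final cluster simplification): /j/ is the second consonant of a word-final cluster /nj/, so it deletes. /ofonobapegadaenj/ → ofonobapegadaen.

ofonobapegadaen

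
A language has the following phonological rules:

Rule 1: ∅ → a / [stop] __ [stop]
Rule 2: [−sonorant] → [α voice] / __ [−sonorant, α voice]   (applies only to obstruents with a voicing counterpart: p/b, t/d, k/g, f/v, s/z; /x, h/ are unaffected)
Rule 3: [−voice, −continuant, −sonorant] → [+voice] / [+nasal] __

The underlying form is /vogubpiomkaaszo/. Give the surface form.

vogubapiomgaazzo

Rule 1 (stop-cluster a-epenthesis): /b/ and /p/ form a stop–stop cluster, so [a] is inserted between them. /vogubpiomkaaszo/ → vogubapiomkaaszo.
Rule 2 (regressive voicing assimilation): /s/ precedes the voiced obstruent /z/, so it voices to [z] by assimilation. /vogubapiomkaaszo/ → vogubapiomkaazzo.
Rule 3 (post-nasal voicing): /k/ is a voiceless stop immediately after the nasal /m/, so it voices to [g]. /vogubapiomkaazzo/ → vogubapiomgaazzo.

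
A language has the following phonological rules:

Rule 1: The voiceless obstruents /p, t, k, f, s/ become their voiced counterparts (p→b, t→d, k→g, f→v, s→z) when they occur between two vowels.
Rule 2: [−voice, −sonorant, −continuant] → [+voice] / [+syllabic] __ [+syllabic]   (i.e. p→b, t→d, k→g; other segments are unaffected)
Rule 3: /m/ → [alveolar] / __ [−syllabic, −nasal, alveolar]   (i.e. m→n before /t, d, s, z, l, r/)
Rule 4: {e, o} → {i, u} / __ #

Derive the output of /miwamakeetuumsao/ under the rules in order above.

miwamageeduunsau

Rule 1 (intervocalic voicing): /k/ is a voiceless obstruent between vowels /a/ and /e/, so it voices to [g]. /t/ is a voiceless obstruent between vowels /e/ and /u/, so it voices to [d]. /miwamakeetuumsao/ → miwamageeduumsao.
Rule 2 (intervocalic voicing): no segment meets the environment; /miwamageeduumsao/ is unchanged.
Rule 3 (nasal place assimilation): /m/ precedes the alveolar consonant /s/, so it assimilates in place to [n]. /miwamageeduumsao/ → miwamageeduunsao.
Rule 4 (final vowel raising): /o/ is a mid vowel in word-final position, so it raises to [u]. /miwamageeduunsao/ → miwamageeduunsau.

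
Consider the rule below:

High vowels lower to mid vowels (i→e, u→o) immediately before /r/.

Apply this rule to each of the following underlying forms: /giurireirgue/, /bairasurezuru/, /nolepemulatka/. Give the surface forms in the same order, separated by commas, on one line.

/giurireirgue/: /u/ is a high vowel immediately before /r/, so it lowers to [o]. /i/ is a high vowel immediately before /r/, so it lowers to [e]. /i/ is a high vowel immediately before /r/, so it lowers to [e]. → [giorereergue].
/bairasurezuru/: /i/ is a high vowel immediately before /r/, so it lowers to [e]. /u/ is a high vowel immediately before /r/, so it lowers to [o]. /u/ is a high vowel immediately before /r/, so it lowers to [o]. → [baerasorezoru].
/nolepemulatka/: the rule's environment is not met; surfaces unchanged as [nolepemulatka].

giorereergue, baerasorezoru, nolepemulatka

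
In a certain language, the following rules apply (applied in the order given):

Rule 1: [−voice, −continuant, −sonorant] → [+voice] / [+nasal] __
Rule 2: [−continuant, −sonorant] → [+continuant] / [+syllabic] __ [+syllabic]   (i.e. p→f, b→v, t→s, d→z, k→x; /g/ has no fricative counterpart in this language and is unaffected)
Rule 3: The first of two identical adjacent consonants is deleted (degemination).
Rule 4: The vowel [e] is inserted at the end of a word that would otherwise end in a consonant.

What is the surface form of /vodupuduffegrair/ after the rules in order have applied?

Rule 1 (post-nasal voicing): no segment meets the environment; /vodupuduffegrair/ is unchanged.
Rule 2 (intervocalic spirantization): /d/ is a stop between vowels /o/ and /u/, so it spirantizes to the fricative [z]. /p/ is a stop between vowels /u/ and /u/, so it spirantizes to the fricative [f]. /d/ is a stop between vowels /u/ and /u/, so it spirantizes to the fricative [z]. /vodupuduffegrair/ → vozufuzuffegrair.
Rule 3 (degemination): /ff/ is a geminate; the first /f/ deletes. /vozufuzuffegrair/ → vozufuzufegrair.
Rule 4 (final e-epenthesis): the form ends in the consonant /r/, so [e] is inserted word-finally. /vozufuzufegrair/ → vozufuzufegraire.

vozufuzufegraire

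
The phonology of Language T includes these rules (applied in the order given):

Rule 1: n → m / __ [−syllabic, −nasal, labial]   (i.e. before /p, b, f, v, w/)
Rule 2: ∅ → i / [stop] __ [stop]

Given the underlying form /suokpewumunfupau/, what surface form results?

Rule 1 (nasal place assimilation): /n/ precedes the labial consonant /f/, so it assimilates in place to [m]. /suokpewumunfupau/ → suokpewumumfupau.
Rule 2 (stop-cluster i-epenthesis): /k/ and /p/ form a stop–stop cluster, so [i] is inserted between them. /suokpewumumfupau/ → suokipewumumfupau.

suokipewumumfupau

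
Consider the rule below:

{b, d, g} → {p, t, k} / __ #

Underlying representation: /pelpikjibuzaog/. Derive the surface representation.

pelpikjibuzaok

/g/ is a voiced stop in word-final position, so it devoices to [k].
The other instance of /b/ does not occur in the required environment and remains unchanged.
Surface form: [pelpikjibuzaok].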